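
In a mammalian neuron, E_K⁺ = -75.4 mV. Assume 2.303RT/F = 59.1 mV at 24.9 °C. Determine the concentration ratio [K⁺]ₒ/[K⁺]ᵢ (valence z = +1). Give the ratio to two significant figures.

log₁₀([out]/[in]) = E·z/(59.1) = -75.4 × 1 / 59.1 = -1.2758
[out]/[in] = 10^(-1.2758) = 0.05299

0.053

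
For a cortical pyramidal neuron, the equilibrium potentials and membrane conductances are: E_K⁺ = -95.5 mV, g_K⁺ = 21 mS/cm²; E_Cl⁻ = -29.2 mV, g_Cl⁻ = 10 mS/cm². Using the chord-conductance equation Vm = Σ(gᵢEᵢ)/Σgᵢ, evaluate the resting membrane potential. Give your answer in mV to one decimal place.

Σ gᵢEᵢ = 21·(-95.5) + 10·(-29.2) = -2297.50
Σ gᵢ = 21 + 10 = 31
Vm = -2297.50 / 31 = -74.11 mV

-74.1 mV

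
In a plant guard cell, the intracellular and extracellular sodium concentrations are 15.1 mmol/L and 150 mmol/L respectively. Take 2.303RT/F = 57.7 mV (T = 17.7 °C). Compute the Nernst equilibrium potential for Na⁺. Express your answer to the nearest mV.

58 mV

E = (57.7/z) · log₁₀([Na⁺]_out/[Na⁺]_in) with z = +1.
= (57.7/1) · log₁₀(150/15.1) = 57.70 · log₁₀(9.934)
= 57.70 · (0.9971) = 57.53 mV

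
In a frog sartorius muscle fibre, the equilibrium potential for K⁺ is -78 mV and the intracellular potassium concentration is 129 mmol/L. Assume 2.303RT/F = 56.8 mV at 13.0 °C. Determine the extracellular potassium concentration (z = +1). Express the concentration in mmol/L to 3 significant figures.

Nernst: E = (56.8/1) · log₁₀([out]/[in]), so log₁₀([out]/[in]) = -78.0 × 1 / 56.8 = -1.3732.
[out]/[in] = 10^(-1.3732) = 0.04234.
[out] = 0.04234 × 129 = 5.462 mmol/L.

5.46 mmol/L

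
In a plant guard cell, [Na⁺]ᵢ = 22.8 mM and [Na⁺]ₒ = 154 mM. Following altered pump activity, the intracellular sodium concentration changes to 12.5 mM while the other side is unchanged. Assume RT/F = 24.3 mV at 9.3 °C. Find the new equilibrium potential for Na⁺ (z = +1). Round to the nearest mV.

61 mV

After the shift: [Na⁺]_out = 154, [Na⁺]_in = 12.5 mM.
E_new = (24.3/1)·ln(154/12.5) = 24.30 · (2.5112) = 61.02 mV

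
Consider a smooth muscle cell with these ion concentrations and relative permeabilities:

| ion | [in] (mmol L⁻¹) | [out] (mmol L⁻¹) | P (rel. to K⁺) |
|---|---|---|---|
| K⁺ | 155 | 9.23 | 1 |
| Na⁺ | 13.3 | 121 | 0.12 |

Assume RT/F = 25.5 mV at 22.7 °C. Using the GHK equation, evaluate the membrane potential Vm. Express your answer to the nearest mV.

Vm = 25.5 · ln[(Σ P·[cation]ₒ + Σ P·[anion]ᵢ) / (Σ P·[cation]ᵢ + Σ P·[anion]ₒ)]
Numerator = 1×9.23 + 0.12×121 = 23.75
Denominator = 1×155 + 0.12×13.3 = 156.6
Vm = 25.5 · ln(0.15166) = 25.5 × (-1.8861) = -48.10 mV

-48 mV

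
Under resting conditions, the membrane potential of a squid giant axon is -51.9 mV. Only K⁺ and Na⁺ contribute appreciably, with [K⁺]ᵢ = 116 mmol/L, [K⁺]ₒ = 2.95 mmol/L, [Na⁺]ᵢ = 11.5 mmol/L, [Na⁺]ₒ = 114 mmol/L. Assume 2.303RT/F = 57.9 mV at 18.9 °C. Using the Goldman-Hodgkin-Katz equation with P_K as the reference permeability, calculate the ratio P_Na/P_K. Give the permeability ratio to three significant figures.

Let α = P_Na/P_K. GHK: Vm = 57.9·log₁₀[(Kₒ + α·Naₒ)/(Kᵢ + α·Naᵢ)].
10^(Vm/57.9) = 10^(-51.9/57.9) = 0.12695
So 0.12695·(Kᵢ + α·Naᵢ) = Kₒ + α·Naₒ → α = (0.12695·116.0 − 2.95) / (114.0 − 0.12695·11.5)
α = (14.73 − 2.95) / (114.0 − 1.46) = 11.78/112.5 = 0.1046

0.105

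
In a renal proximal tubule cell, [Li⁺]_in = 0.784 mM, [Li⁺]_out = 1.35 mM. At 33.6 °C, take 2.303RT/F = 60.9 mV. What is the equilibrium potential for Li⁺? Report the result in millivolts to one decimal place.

E = (60.9/z) · log₁₀([Li⁺]_out/[Li⁺]_in) with z = +1.
= (60.9/1) · log₁₀(1.35/0.784) = 60.90 · log₁₀(1.722)
= 60.90 · (0.2360) = 14.37 mV

14.4 mV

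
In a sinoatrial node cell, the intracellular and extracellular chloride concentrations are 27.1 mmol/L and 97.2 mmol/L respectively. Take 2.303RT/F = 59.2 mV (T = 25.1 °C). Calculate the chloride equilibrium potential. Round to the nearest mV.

-33 mV

E = (59.2/z) · log₁₀([Cl⁻]_out/[Cl⁻]_in) with z = -1.
For an anion, dividing by z = -1 reverses the sign.
= (59.2/-1) · log₁₀(97.2/27.1) = -59.20 · log₁₀(3.587)
= -59.20 · (0.5547) = -32.84 mV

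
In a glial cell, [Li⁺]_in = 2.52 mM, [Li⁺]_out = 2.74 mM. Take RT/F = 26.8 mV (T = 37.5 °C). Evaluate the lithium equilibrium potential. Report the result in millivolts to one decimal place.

E = (26.8/z) · ln([Li⁺]_out/[Li⁺]_in) with z = +1.
= (26.8/1) · ln(2.74/2.52) = 26.80 · ln(1.087)
= 26.80 · (0.0837) = 2.24 mV

2.2 mV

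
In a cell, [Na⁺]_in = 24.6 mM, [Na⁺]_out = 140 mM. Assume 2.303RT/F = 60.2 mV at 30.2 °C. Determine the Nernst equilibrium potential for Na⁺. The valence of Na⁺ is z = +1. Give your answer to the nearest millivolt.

E = (60.2/z) · log₁₀([Na⁺]_out/[Na⁺]_in) with z = +1.
= (60.2/1) · log₁₀(140/24.6) = 60.20 · log₁₀(5.691)
= 60.20 · (0.7552) = 45.46 mV

45 mV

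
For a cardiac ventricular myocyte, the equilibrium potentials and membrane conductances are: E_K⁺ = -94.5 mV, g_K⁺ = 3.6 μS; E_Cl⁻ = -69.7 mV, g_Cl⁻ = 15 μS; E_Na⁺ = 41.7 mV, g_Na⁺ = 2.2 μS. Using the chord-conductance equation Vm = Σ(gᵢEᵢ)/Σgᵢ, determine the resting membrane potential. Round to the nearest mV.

-62 mV

Σ gᵢEᵢ = 3.6·(-94.5) + 15·(-69.7) + 2.2·(41.7) = -1293.96
Σ gᵢ = 3.6 + 15 + 2.2 = 20.8
Vm = -1293.96 / 20.8 = -62.21 mV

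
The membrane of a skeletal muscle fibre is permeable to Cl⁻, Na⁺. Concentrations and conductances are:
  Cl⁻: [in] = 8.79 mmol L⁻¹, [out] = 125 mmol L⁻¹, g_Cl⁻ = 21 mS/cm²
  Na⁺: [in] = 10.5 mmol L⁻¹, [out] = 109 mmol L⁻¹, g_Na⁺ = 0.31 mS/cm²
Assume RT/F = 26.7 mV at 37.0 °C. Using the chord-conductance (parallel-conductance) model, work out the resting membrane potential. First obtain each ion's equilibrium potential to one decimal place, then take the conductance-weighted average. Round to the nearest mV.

E_Cl⁻ = (26.7/-1)·ln(125/8.79) = -70.9 mV
E_Na⁺ = (26.7/1)·ln(109/10.5) = 62.5 mV
Vm = (Σ gᵢEᵢ)/(Σ gᵢ) = (21·-70.9 + 0.31·62.5) / (21 + 0.31)
= -1469.53 / 21.31 = -68.96 mV

-69 mV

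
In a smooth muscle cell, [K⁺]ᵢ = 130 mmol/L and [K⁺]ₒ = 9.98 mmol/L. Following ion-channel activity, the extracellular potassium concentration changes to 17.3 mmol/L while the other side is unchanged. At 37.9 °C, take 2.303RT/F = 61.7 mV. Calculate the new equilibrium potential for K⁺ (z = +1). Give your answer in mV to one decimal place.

After the shift: [K⁺]_out = 17.3, [K⁺]_in = 130 mmol/L.
E_new = (61.7/1)·log₁₀(17.3/130) = 61.70 · (-0.8759) = -54.04 mV

-54.0 mV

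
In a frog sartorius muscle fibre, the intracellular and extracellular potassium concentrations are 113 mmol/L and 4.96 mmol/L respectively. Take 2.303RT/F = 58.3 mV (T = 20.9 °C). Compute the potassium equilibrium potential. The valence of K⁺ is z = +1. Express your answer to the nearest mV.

-79 mV

E = (58.3/z) · log₁₀([K⁺]_out/[K⁺]_in) with z = +1.
= (58.3/1) · log₁₀(4.96/113) = 58.30 · log₁₀(0.04389)
= 58.30 · (-1.3576) = -79.15 mV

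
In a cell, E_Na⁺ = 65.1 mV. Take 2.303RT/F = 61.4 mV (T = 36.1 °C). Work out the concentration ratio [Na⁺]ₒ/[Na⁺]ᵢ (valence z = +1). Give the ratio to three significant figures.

log₁₀([out]/[in]) = E·z/(61.4) = 65.1 × 1 / 61.4 = 1.0603
[out]/[in] = 10^(1.0603) = 11.49

11.5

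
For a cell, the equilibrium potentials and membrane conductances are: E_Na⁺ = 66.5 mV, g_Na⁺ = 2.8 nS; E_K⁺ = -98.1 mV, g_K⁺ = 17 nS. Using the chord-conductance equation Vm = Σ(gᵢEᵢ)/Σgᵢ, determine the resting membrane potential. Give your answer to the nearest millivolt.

-75 mV

Σ gᵢEᵢ = 2.8·(66.5) + 17·(-98.1) = -1481.50
Σ gᵢ = 2.8 + 17 = 19.8
Vm = -1481.50 / 19.8 = -74.82 mV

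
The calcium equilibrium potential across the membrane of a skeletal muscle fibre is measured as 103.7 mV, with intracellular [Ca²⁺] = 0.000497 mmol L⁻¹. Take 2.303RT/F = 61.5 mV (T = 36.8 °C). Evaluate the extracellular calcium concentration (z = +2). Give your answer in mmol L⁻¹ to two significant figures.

Nernst: E = (61.5/2) · log₁₀([out]/[in]), so log₁₀([out]/[in]) = 103.7 × 2 / 61.5 = 3.3724.
[out]/[in] = 10^(3.3724) = 2357.
[out] = 2357 × 0.000497 = 1.171 mmol L⁻¹.

1.2 mmol L⁻¹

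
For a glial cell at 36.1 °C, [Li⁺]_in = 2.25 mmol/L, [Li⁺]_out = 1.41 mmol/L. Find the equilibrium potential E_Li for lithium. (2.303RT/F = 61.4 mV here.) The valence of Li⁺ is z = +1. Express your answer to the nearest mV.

E = (61.4/z) · log₁₀([Li⁺]_out/[Li⁺]_in) with z = +1.
= (61.4/1) · log₁₀(1.41/2.25) = 61.40 · log₁₀(0.6267)
= 61.40 · (-0.2030) = -12.46 mV

-12 mV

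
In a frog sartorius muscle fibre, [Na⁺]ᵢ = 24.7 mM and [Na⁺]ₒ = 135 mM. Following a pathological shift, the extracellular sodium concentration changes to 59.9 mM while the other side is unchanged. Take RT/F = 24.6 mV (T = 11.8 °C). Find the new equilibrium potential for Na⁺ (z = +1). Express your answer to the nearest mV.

After the shift: [Na⁺]_out = 59.9, [Na⁺]_in = 24.7 mM.
E_new = (24.6/1)·ln(59.9/24.7) = 24.60 · (0.8859) = 21.79 mV

22 mV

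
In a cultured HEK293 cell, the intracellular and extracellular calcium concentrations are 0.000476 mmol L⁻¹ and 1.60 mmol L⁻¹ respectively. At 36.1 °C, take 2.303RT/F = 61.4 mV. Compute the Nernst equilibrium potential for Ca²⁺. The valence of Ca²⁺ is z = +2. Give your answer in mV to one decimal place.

108.3 mV

E = (61.4/z) · log₁₀([Ca²⁺]_out/[Ca²⁺]_in) with z = +2.
= (61.4/2) · log₁₀(1.60/0.000476) = 30.70 · log₁₀(3361)
= 30.70 · (3.5265) = 108.26 mV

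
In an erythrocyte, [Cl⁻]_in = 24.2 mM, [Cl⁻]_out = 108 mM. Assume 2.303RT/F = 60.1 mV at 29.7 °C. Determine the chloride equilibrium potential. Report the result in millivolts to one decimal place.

-39.0 mV

E = (60.1/z) · log₁₀([Cl⁻]_out/[Cl⁻]_in) with z = -1.
For an anion, dividing by z = -1 reverses the sign.
= (60.1/-1) · log₁₀(108/24.2) = -60.10 · log₁₀(4.463)
= -60.10 · (0.6496) = -39.04 mV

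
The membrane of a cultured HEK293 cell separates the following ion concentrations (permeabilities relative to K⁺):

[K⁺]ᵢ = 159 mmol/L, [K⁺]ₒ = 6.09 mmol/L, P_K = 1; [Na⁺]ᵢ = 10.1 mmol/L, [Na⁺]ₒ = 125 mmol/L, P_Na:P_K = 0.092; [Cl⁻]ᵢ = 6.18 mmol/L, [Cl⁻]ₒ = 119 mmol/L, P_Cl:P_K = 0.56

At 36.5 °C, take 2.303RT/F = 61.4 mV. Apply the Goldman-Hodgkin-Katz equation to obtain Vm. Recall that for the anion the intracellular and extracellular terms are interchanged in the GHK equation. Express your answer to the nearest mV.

Vm = 61.4 · log₁₀[(Σ P·[cation]ₒ + Σ P·[anion]ᵢ) / (Σ P·[cation]ᵢ + Σ P·[anion]ₒ)]
Numerator = 1×6.09 + 0.092×125 + 0.56×6.18 = 21.05
Denominator = 1×159 + 0.092×10.1 + 0.56×119 = 226.6
Vm = 61.4 · log₁₀(0.092911) = 61.4 × (-1.0319) = -63.36 mV

-63 mV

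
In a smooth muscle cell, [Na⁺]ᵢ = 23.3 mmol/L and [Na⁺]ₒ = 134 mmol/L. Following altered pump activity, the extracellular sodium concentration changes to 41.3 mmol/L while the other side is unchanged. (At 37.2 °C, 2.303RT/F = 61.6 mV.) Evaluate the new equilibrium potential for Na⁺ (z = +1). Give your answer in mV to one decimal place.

After the shift: [Na⁺]_out = 41.3, [Na⁺]_in = 23.3 mmol/L.
E_new = (61.6/1)·log₁₀(41.3/23.3) = 61.60 · (0.2486) = 15.31 mV

15.3 mV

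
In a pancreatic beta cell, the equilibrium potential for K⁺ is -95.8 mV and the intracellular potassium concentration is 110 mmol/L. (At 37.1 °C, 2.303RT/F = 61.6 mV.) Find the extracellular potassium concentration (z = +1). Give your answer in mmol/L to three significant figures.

3.06 mmol/L

Nernst: E = (61.6/1) · log₁₀([out]/[in]), so log₁₀([out]/[in]) = -95.8 × 1 / 61.6 = -1.5552.
[out]/[in] = 10^(-1.5552) = 0.02785.
[out] = 0.02785 × 110 = 3.063 mmol/L.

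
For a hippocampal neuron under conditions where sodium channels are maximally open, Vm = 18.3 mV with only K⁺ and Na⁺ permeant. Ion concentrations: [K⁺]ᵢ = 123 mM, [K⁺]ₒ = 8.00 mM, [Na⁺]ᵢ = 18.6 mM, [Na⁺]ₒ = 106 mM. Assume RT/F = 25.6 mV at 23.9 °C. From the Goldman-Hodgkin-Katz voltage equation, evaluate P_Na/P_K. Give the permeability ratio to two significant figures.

3.6

Let α = P_Na/P_K. GHK: Vm = 25.6·ln[(Kₒ + α·Naₒ)/(Kᵢ + α·Naᵢ)].
e^(Vm/25.6) = e^(18.3/25.6) = 2.0439
So 2.0439·(Kᵢ + α·Naᵢ) = Kₒ + α·Naₒ → α = (2.0439·123.0 − 8.0) / (106.0 − 2.0439·18.6)
α = (251.4 − 8.0) / (106.0 − 38.02) = 243.4/67.98 = 3.58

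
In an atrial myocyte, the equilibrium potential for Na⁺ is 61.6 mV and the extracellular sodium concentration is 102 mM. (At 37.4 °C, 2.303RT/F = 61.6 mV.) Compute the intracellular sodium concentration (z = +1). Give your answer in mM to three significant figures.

Nernst: E = (61.6/1) · log₁₀([out]/[in]), so log₁₀([out]/[in]) = 61.6 × 1 / 61.6 = 1.0000.
[out]/[in] = 10^(1.0000) = 10.
[in] = 102 / 10 = 10.2 mM.

10.2 mM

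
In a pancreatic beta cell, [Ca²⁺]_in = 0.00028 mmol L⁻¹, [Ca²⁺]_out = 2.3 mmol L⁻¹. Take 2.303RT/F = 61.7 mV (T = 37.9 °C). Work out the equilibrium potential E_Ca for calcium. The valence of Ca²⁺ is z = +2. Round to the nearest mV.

121 mV

E = (61.7/z) · log₁₀([Ca²⁺]_out/[Ca²⁺]_in) with z = +2.
= (61.7/2) · log₁₀(2.3/0.00028) = 30.85 · log₁₀(8214)
= 30.85 · (3.9146) = 120.76 mV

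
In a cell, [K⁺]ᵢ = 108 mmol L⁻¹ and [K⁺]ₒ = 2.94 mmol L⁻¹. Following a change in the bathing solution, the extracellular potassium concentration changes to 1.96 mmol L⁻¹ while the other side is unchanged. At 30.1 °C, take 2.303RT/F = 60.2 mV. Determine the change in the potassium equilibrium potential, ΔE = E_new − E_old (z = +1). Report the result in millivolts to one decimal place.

E_old = (60.2/1)·log₁₀(2.94/108) = -94.22 mV
E_new = (60.2/1)·log₁₀(1.96/108) = -104.82 mV
ΔE = -104.82 − (-94.22) = -10.60 mV

-10.6 mV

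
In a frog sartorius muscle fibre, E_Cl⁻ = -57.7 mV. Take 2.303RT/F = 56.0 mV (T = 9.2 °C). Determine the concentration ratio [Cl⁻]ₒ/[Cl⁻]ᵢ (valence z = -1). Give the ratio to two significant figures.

11

log₁₀([out]/[in]) = E·z/(56.0) = -57.7 × -1 / 56.0 = 1.0304
[out]/[in] = 10^(1.0304) = 10.72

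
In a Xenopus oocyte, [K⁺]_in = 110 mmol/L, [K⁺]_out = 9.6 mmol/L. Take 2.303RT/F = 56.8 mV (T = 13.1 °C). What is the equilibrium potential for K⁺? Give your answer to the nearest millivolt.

-60 mV

E = (56.8/z) · log₁₀([K⁺]_out/[K⁺]_in) with z = +1.
= (56.8/1) · log₁₀(9.6/110) = 56.80 · log₁₀(0.08727)
= 56.80 · (-1.0591) = -60.16 mV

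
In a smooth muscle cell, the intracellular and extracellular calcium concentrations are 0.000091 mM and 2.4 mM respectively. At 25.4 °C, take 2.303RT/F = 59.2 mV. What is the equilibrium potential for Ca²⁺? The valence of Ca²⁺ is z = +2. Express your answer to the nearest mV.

131 mV

E = (59.2/z) · log₁₀([Ca²⁺]_out/[Ca²⁺]_in) with z = +2.
= (59.2/2) · log₁₀(2.4/0.000091) = 29.60 · log₁₀(2.637e+04)
= 29.60 · (4.4212) = 130.87 mV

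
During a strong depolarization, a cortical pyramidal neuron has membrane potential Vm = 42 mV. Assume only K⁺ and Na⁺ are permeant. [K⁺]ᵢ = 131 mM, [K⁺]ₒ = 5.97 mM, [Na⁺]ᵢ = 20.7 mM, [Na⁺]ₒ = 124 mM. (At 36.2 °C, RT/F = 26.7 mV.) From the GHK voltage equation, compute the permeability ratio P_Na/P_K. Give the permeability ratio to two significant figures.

26

Let α = P_Na/P_K. GHK: Vm = 26.7·ln[(Kₒ + α·Naₒ)/(Kᵢ + α·Naᵢ)].
e^(Vm/26.7) = e^(42.0/26.7) = 4.8213
So 4.8213·(Kᵢ + α·Naᵢ) = Kₒ + α·Naₒ → α = (4.8213·131.0 − 5.97) / (124.0 − 4.8213·20.7)
α = (631.6 − 5.97) / (124.0 − 99.8) = 625.6/24.2 = 25.85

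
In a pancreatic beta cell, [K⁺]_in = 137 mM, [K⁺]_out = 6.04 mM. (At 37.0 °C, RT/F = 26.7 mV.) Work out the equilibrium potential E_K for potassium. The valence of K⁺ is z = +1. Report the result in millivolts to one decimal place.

-83.3 mV

E = (26.7/z) · ln([K⁺]_out/[K⁺]_in) with z = +1.
= (26.7/1) · ln(6.04/137) = 26.70 · ln(0.04409)
= 26.70 · (-3.1216) = -83.35 mV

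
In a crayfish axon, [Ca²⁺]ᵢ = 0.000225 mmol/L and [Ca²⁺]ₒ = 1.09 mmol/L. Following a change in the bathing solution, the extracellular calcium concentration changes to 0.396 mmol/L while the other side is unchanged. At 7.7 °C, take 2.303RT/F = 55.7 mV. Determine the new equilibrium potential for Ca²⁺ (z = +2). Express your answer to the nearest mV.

After the shift: [Ca²⁺]_out = 0.396, [Ca²⁺]_in = 0.000225 mmol/L.
E_new = (55.7/2)·log₁₀(0.396/0.000225) = 27.85 · (3.2455) = 90.39 mV

90 mV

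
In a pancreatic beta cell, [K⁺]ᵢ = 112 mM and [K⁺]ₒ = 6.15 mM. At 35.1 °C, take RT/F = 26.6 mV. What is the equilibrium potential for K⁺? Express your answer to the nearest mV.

E = (26.6/z) · ln([K⁺]_out/[K⁺]_in) with z = +1.
= (26.6/1) · ln(6.15/112) = 26.60 · ln(0.05491)
= 26.60 · (-2.9020) = -77.19 mV

-77 mV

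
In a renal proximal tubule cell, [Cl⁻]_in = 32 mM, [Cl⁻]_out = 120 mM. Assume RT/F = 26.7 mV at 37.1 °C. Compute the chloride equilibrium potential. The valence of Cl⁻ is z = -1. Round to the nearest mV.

-35 mV

E = (26.7/z) · ln([Cl⁻]_out/[Cl⁻]_in) with z = -1.
For an anion, dividing by z = -1 reverses the sign.
= (26.7/-1) · ln(120/32) = -26.70 · ln(3.75)
= -26.70 · (1.3218) = -35.29 mV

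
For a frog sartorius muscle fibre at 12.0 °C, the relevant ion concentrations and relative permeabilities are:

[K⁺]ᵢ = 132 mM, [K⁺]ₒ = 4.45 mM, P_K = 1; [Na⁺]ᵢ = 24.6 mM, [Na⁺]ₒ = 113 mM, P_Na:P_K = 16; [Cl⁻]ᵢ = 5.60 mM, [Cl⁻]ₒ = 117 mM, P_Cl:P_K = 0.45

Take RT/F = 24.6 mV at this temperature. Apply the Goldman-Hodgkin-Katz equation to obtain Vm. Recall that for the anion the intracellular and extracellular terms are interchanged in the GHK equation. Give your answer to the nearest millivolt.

28 mV

Vm = 24.6 · ln[(Σ P·[cation]ₒ + Σ P·[anion]ᵢ) / (Σ P·[cation]ᵢ + Σ P·[anion]ₒ)]
Numerator = 1×4.45 + 16×113 + 0.45×5.60 = 1815
Denominator = 1×132 + 16×24.6 + 0.45×117 = 578.2
Vm = 24.6 · ln(3.1387) = 24.6 × (1.1438) = 28.14 mV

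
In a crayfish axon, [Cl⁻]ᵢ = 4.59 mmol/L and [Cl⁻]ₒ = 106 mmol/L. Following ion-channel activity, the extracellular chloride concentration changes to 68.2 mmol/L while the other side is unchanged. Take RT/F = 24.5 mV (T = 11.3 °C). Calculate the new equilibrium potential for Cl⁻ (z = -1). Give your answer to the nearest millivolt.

-66 mV

After the shift: [Cl⁻]_out = 68.2, [Cl⁻]_in = 4.59 mmol/L.
E_new = (24.5/-1)·ln(68.2/4.59) = -24.50 · (2.6986) = -66.11 mV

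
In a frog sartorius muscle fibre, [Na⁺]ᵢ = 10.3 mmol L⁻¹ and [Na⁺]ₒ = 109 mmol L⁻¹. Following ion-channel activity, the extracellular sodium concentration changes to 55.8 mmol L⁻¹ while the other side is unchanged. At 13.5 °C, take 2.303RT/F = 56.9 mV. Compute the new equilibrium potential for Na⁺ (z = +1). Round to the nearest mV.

After the shift: [Na⁺]_out = 55.8, [Na⁺]_in = 10.3 mmol L⁻¹.
E_new = (56.9/1)·log₁₀(55.8/10.3) = 56.90 · (0.7338) = 41.75 mV

42 mV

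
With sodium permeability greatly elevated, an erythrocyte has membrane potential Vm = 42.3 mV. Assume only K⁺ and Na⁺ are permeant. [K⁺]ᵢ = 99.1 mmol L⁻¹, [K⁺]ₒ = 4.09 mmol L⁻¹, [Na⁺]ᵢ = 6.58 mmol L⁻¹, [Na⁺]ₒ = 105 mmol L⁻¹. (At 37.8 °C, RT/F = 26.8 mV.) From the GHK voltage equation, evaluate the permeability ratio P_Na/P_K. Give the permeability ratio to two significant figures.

Let α = P_Na/P_K. GHK: Vm = 26.8·ln[(Kₒ + α·Naₒ)/(Kᵢ + α·Naᵢ)].
e^(Vm/26.8) = e^(42.3/26.8) = 4.847
So 4.847·(Kᵢ + α·Naᵢ) = Kₒ + α·Naₒ → α = (4.847·99.1 − 4.09) / (105.0 − 4.847·6.58)
α = (480.3 − 4.09) / (105.0 − 31.89) = 476.2/73.11 = 6.514

6.5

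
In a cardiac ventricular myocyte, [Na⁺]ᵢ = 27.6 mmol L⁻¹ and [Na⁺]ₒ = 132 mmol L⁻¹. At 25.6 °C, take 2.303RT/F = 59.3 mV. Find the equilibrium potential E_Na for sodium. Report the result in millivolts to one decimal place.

E = (59.3/z) · log₁₀([Na⁺]_out/[Na⁺]_in) with z = +1.
= (59.3/1) · log₁₀(132/27.6) = 59.30 · log₁₀(4.783)
= 59.30 · (0.6797) = 40.30 mV

40.3 mV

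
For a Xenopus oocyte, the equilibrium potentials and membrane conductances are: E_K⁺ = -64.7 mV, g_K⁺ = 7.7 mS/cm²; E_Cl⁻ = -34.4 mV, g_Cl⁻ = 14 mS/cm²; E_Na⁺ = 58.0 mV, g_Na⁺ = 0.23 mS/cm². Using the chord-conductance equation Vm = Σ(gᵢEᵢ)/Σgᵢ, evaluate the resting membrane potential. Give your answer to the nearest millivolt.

-44 mV

Σ gᵢEᵢ = 7.7·(-64.7) + 14·(-34.4) + 0.23·(58.0) = -966.45
Σ gᵢ = 7.7 + 14 + 0.23 = 21.93
Vm = -966.45 / 21.93 = -44.07 mV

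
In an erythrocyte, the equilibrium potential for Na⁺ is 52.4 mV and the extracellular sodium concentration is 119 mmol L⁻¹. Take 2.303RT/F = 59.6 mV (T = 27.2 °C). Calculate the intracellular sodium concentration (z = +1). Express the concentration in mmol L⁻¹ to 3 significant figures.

15.7 mmol L⁻¹

Nernst: E = (59.6/1) · log₁₀([out]/[in]), so log₁₀([out]/[in]) = 52.4 × 1 / 59.6 = 0.8792.
[out]/[in] = 10^(0.8792) = 7.572.
[in] = 119 / 7.572 = 15.72 mmol L⁻¹.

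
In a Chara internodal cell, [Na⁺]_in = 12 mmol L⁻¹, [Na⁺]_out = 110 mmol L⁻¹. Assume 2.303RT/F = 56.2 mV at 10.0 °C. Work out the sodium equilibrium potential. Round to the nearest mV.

E = (56.2/z) · log₁₀([Na⁺]_out/[Na⁺]_in) with z = +1.
= (56.2/1) · log₁₀(110/12) = 56.20 · log₁₀(9.167)
= 56.20 · (0.9622) = 54.08 mV

54 mV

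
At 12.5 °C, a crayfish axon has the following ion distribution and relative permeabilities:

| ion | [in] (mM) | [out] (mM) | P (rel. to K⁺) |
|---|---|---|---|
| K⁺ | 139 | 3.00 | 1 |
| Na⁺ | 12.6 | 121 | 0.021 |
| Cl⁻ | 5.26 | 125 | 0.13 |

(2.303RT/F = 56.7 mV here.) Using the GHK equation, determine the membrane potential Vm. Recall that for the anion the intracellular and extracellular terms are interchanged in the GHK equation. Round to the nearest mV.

Vm = 56.7 · log₁₀[(Σ P·[cation]ₒ + Σ P·[anion]ᵢ) / (Σ P·[cation]ᵢ + Σ P·[anion]ₒ)]
Numerator = 1×3.00 + 0.021×121 + 0.13×5.26 = 6.225
Denominator = 1×139 + 0.021×12.6 + 0.13×125 = 155.5
Vm = 56.7 · log₁₀(0.040027) = 56.7 × (-1.3976) = -79.25 mV

-79 mV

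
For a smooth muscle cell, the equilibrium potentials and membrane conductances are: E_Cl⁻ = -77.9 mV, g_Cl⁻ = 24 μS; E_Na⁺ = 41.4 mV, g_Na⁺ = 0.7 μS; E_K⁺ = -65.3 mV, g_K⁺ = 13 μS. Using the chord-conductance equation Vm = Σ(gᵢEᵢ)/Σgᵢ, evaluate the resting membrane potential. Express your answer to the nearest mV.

Σ gᵢEᵢ = 24·(-77.9) + 0.7·(41.4) + 13·(-65.3) = -2689.52
Σ gᵢ = 24 + 0.7 + 13 = 37.7
Vm = -2689.52 / 37.7 = -71.34 mV

-71 mV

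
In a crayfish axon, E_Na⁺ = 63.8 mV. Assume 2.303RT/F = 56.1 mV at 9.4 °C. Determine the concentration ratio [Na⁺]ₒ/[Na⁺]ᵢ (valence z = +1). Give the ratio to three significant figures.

log₁₀([out]/[in]) = E·z/(56.1) = 63.8 × 1 / 56.1 = 1.1373
[out]/[in] = 10^(1.1373) = 13.72

13.7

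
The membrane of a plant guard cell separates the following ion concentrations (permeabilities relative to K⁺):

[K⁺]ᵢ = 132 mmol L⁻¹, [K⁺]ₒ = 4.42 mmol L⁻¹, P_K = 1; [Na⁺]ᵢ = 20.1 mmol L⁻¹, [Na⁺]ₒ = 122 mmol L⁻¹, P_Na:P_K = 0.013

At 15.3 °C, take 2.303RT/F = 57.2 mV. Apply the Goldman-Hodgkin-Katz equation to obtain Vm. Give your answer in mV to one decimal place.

-76.8 mV

Vm = 57.2 · log₁₀[(Σ P·[cation]ₒ + Σ P·[anion]ᵢ) / (Σ P·[cation]ᵢ + Σ P·[anion]ₒ)]
Numerator = 1×4.42 + 0.013×122 = 6.006
Denominator = 1×132 + 0.013×20.1 = 132.3
Vm = 57.2 · log₁₀(0.04541) = 57.2 × (-1.3428) = -76.81 mV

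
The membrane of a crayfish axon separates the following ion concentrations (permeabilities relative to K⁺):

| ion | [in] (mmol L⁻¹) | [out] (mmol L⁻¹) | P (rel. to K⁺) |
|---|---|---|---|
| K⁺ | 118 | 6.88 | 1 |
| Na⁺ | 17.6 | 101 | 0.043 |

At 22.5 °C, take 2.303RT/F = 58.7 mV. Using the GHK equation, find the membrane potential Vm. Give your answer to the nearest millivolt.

-60 mV

Vm = 58.7 · log₁₀[(Σ P·[cation]ₒ + Σ P·[anion]ᵢ) / (Σ P·[cation]ᵢ + Σ P·[anion]ₒ)]
Numerator = 1×6.88 + 0.043×101 = 11.22
Denominator = 1×118 + 0.043×17.6 = 118.8
Vm = 58.7 · log₁₀(0.094504) = 58.7 × (-1.0245) = -60.14 mV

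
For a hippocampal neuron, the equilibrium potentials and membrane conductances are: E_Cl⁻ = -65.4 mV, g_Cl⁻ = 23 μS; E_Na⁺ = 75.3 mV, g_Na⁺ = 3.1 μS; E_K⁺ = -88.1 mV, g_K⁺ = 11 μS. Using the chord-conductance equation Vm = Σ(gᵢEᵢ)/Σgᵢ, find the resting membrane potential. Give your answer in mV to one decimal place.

-60.4 mV

Σ gᵢEᵢ = 23·(-65.4) + 3.1·(75.3) + 11·(-88.1) = -2239.87
Σ gᵢ = 23 + 3.1 + 11 = 37.1
Vm = -2239.87 / 37.1 = -60.37 mV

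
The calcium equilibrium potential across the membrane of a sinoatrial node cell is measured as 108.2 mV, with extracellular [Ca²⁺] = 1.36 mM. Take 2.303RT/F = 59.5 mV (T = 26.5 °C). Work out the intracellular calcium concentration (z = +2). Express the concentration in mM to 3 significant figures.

Nernst: E = (59.5/2) · log₁₀([out]/[in]), so log₁₀([out]/[in]) = 108.2 × 2 / 59.5 = 3.6370.
[out]/[in] = 10^(3.6370) = 4335.
[in] = 1.36 / 4335 = 0.0003137 mM.

0.000314 mM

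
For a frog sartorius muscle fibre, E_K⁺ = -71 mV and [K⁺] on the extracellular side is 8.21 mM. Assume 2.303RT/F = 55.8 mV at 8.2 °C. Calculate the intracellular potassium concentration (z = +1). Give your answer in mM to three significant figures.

Nernst: E = (55.8/1) · log₁₀([out]/[in]), so log₁₀([out]/[in]) = -71.0 × 1 / 55.8 = -1.2724.
[out]/[in] = 10^(-1.2724) = 0.05341.
[in] = 8.21 / 0.05341 = 153.7 mM.

154 mM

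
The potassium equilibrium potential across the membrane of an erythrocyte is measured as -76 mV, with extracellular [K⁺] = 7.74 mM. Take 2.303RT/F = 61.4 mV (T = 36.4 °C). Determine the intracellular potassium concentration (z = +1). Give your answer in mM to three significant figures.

134 mM

Nernst: E = (61.4/1) · log₁₀([out]/[in]), so log₁₀([out]/[in]) = -76.0 × 1 / 61.4 = -1.2378.
[out]/[in] = 10^(-1.2378) = 0.05784.
[in] = 7.74 / 0.05784 = 133.8 mM.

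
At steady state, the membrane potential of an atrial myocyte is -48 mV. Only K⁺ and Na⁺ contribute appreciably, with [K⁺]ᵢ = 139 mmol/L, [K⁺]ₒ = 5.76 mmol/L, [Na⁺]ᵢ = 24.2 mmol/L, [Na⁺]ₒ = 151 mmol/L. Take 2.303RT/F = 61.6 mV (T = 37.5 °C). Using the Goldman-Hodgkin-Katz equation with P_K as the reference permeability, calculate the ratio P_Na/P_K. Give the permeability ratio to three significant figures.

0.118

Let α = P_Na/P_K. GHK: Vm = 61.6·log₁₀[(Kₒ + α·Naₒ)/(Kᵢ + α·Naᵢ)].
10^(Vm/61.6) = 10^(-48.0/61.6) = 0.16626
So 0.16626·(Kᵢ + α·Naᵢ) = Kₒ + α·Naₒ → α = (0.16626·139.0 − 5.76) / (151.0 − 0.16626·24.2)
α = (23.11 − 5.76) / (151.0 − 4.023) = 17.35/147 = 0.118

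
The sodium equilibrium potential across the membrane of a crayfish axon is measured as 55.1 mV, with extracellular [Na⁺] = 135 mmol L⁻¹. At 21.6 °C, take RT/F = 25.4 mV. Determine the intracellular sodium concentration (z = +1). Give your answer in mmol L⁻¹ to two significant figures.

15 mmol L⁻¹

Nernst: E = (25.4/1) · ln([out]/[in]), so ln([out]/[in]) = 55.1 × 1 / 25.4 = 2.1693.
[out]/[in] = e^(2.1693) = 8.752.
[in] = 135 / 8.752 = 15.42 mmol L⁻¹.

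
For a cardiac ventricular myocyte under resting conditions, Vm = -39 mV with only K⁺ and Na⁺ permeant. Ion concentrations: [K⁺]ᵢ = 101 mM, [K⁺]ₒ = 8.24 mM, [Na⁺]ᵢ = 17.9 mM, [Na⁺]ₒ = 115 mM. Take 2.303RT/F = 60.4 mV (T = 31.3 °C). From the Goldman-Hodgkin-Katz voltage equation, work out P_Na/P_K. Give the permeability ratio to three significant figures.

0.132

Let α = P_Na/P_K. GHK: Vm = 60.4·log₁₀[(Kₒ + α·Naₒ)/(Kᵢ + α·Naᵢ)].
10^(Vm/60.4) = 10^(-39.0/60.4) = 0.2261
So 0.2261·(Kᵢ + α·Naᵢ) = Kₒ + α·Naₒ → α = (0.2261·101.0 − 8.24) / (115.0 − 0.2261·17.9)
α = (22.84 − 8.24) / (115.0 − 4.047) = 14.6/111 = 0.1316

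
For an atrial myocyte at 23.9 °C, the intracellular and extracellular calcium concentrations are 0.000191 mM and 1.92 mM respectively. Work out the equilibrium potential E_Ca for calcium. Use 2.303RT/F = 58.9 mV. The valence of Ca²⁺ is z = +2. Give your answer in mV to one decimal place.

117.9 mV

E = (58.9/z) · log₁₀([Ca²⁺]_out/[Ca²⁺]_in) with z = +2.
= (58.9/2) · log₁₀(1.92/0.000191) = 29.45 · log₁₀(1.005e+04)
= 29.45 · (4.0023) = 117.87 mV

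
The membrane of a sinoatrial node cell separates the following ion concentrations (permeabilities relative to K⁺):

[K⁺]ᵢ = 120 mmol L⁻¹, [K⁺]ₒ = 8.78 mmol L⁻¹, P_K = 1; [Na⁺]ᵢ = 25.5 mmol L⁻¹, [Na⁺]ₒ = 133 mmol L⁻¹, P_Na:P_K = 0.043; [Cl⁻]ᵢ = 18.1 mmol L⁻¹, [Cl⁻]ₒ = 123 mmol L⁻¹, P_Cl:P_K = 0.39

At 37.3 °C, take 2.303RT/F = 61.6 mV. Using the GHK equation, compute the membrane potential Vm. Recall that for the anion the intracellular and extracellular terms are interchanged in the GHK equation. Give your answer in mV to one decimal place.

-55.1 mV

Vm = 61.6 · log₁₀[(Σ P·[cation]ₒ + Σ P·[anion]ᵢ) / (Σ P·[cation]ᵢ + Σ P·[anion]ₒ)]
Numerator = 1×8.78 + 0.043×133 + 0.39×18.1 = 21.56
Denominator = 1×120 + 0.043×25.5 + 0.39×123 = 169.1
Vm = 61.6 · log₁₀(0.12751) = 61.6 × (-0.8944) = -55.10 mV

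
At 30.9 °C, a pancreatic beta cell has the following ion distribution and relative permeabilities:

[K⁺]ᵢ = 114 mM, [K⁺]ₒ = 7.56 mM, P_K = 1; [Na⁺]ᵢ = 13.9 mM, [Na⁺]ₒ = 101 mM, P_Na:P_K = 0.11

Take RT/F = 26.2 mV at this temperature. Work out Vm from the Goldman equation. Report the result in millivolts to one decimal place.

-47.8 mV

Vm = 26.2 · ln[(Σ P·[cation]ₒ + Σ P·[anion]ᵢ) / (Σ P·[cation]ᵢ + Σ P·[anion]ₒ)]
Numerator = 1×7.56 + 0.11×101 = 18.67
Denominator = 1×114 + 0.11×13.9 = 115.5
Vm = 26.2 · ln(0.1616) = 26.2 × (-1.8226) = -47.75 mV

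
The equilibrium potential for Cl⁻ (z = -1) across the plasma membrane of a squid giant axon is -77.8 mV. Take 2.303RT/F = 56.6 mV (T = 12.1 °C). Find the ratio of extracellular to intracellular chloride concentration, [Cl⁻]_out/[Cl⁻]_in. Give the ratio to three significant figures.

log₁₀([out]/[in]) = E·z/(56.6) = -77.8 × -1 / 56.6 = 1.3746
[out]/[in] = 10^(1.3746) = 23.69

23.7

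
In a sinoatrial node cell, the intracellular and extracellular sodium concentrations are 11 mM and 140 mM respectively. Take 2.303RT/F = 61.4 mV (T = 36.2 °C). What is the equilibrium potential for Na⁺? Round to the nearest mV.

E = (61.4/z) · log₁₀([Na⁺]_out/[Na⁺]_in) with z = +1.
= (61.4/1) · log₁₀(140/11) = 61.40 · log₁₀(12.73)
= 61.40 · (1.1047) = 67.83 mV

68 mV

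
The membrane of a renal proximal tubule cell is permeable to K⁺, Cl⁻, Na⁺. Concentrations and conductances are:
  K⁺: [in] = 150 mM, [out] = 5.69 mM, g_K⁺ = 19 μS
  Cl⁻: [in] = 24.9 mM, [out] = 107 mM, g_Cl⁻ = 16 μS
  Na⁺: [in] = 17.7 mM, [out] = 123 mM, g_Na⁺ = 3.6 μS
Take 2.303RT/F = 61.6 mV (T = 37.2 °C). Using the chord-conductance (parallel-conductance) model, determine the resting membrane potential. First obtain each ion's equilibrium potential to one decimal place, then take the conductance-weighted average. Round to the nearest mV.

-54 mV

E_K⁺ = (61.6/1)·log₁₀(5.69/150) = -87.5 mV
E_Cl⁻ = (61.6/-1)·log₁₀(107/24.9) = -39.0 mV
E_Na⁺ = (61.6/1)·log₁₀(123/17.7) = 51.9 mV
Vm = (Σ gᵢEᵢ)/(Σ gᵢ) = (19·-87.5 + 16·-39.0 + 3.6·51.9) / (19 + 16 + 3.6)
= -2099.66 / 38.6 = -54.40 mV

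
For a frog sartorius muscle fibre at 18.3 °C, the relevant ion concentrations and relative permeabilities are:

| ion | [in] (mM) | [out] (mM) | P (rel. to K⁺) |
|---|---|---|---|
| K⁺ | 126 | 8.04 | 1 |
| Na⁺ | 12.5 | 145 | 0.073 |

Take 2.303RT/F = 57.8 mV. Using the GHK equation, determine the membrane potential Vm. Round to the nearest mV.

Vm = 57.8 · log₁₀[(Σ P·[cation]ₒ + Σ P·[anion]ᵢ) / (Σ P·[cation]ᵢ + Σ P·[anion]ₒ)]
Numerator = 1×8.04 + 0.073×145 = 18.62
Denominator = 1×126 + 0.073×12.5 = 126.9
Vm = 57.8 · log₁₀(0.14675) = 57.8 × (-0.8334) = -48.17 mV

-48 mV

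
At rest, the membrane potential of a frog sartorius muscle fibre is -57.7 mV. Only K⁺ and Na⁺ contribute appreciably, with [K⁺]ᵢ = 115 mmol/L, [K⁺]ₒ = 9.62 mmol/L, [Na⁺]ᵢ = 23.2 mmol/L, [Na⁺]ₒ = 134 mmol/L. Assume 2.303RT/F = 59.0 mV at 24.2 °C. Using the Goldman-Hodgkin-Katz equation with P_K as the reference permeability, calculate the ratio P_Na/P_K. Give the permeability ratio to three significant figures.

0.0188

Let α = P_Na/P_K. GHK: Vm = 59.0·log₁₀[(Kₒ + α·Naₒ)/(Kᵢ + α·Naᵢ)].
10^(Vm/59.0) = 10^(-57.7/59.0) = 0.1052
So 0.1052·(Kᵢ + α·Naᵢ) = Kₒ + α·Naₒ → α = (0.1052·115.0 − 9.62) / (134.0 − 0.1052·23.2)
α = (12.1 − 9.62) / (134.0 − 2.441) = 2.479/131.6 = 0.01884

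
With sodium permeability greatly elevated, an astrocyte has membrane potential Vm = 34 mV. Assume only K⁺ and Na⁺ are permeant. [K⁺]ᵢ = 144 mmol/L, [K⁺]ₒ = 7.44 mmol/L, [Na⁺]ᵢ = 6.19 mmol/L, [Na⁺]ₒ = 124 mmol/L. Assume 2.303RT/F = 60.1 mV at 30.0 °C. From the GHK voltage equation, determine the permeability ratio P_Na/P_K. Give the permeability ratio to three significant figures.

Let α = P_Na/P_K. GHK: Vm = 60.1·log₁₀[(Kₒ + α·Naₒ)/(Kᵢ + α·Naᵢ)].
10^(Vm/60.1) = 10^(34.0/60.1) = 3.6789
So 3.6789·(Kᵢ + α·Naᵢ) = Kₒ + α·Naₒ → α = (3.6789·144.0 − 7.44) / (124.0 − 3.6789·6.19)
α = (529.8 − 7.44) / (124.0 − 22.77) = 522.3/101.2 = 5.16

5.16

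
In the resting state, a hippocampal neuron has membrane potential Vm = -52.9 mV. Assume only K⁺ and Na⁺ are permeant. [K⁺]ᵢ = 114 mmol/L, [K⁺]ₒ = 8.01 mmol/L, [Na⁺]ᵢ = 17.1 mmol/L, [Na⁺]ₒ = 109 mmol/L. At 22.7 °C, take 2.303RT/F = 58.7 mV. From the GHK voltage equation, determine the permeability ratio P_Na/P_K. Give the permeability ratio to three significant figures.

Let α = P_Na/P_K. GHK: Vm = 58.7·log₁₀[(Kₒ + α·Naₒ)/(Kᵢ + α·Naᵢ)].
10^(Vm/58.7) = 10^(-52.9/58.7) = 0.12555
So 0.12555·(Kᵢ + α·Naᵢ) = Kₒ + α·Naₒ → α = (0.12555·114.0 − 8.01) / (109.0 − 0.12555·17.1)
α = (14.31 − 8.01) / (109.0 − 2.147) = 6.302/106.9 = 0.05898

0.0590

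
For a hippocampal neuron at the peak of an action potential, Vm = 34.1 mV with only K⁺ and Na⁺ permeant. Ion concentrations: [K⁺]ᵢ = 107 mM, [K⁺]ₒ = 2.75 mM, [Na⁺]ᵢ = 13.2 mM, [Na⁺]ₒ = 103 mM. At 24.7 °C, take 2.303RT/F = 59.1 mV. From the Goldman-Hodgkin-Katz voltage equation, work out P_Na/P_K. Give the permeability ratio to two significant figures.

7.5

Let α = P_Na/P_K. GHK: Vm = 59.1·log₁₀[(Kₒ + α·Naₒ)/(Kᵢ + α·Naᵢ)].
10^(Vm/59.1) = 10^(34.1/59.1) = 3.7756
So 3.7756·(Kᵢ + α·Naᵢ) = Kₒ + α·Naₒ → α = (3.7756·107.0 − 2.75) / (103.0 − 3.7756·13.2)
α = (404 − 2.75) / (103.0 − 49.84) = 401.2/53.16 = 7.548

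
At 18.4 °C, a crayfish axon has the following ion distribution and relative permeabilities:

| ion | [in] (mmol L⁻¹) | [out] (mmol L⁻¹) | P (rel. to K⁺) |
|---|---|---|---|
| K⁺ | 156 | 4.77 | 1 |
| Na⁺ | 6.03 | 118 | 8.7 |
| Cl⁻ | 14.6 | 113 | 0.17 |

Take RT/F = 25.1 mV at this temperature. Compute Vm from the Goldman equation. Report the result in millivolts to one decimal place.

Vm = 25.1 · ln[(Σ P·[cation]ₒ + Σ P·[anion]ᵢ) / (Σ P·[cation]ᵢ + Σ P·[anion]ₒ)]
Numerator = 1×4.77 + 8.7×118 + 0.17×14.6 = 1034
Denominator = 1×156 + 8.7×6.03 + 0.17×113 = 227.7
Vm = 25.1 · ln(4.541) = 25.1 × (1.5131) = 37.98 mV

38.0 mV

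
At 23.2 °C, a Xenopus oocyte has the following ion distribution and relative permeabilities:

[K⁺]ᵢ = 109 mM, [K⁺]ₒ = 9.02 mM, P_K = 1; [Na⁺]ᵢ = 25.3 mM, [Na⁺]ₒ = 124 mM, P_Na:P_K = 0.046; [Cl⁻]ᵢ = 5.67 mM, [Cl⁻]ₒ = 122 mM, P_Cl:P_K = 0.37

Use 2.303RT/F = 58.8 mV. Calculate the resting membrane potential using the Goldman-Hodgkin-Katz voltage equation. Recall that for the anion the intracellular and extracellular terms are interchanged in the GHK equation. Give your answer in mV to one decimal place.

-56.8 mV

Vm = 58.8 · log₁₀[(Σ P·[cation]ₒ + Σ P·[anion]ᵢ) / (Σ P·[cation]ᵢ + Σ P·[anion]ₒ)]
Numerator = 1×9.02 + 0.046×124 + 0.37×5.67 = 16.82
Denominator = 1×109 + 0.046×25.3 + 0.37×122 = 155.3
Vm = 58.8 · log₁₀(0.10832) = 58.8 × (-0.9653) = -56.76 mV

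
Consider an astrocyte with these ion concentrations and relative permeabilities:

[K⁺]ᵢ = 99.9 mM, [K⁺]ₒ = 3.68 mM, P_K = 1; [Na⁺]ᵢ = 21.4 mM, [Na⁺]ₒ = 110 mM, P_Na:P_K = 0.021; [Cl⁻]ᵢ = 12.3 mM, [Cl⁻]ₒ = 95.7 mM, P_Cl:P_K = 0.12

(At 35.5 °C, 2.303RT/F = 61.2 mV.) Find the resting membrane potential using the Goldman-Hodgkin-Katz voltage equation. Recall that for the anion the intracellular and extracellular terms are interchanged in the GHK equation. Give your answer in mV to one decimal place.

-71.9 mV

Vm = 61.2 · log₁₀[(Σ P·[cation]ₒ + Σ P·[anion]ᵢ) / (Σ P·[cation]ᵢ + Σ P·[anion]ₒ)]
Numerator = 1×3.68 + 0.021×110 + 0.12×12.3 = 7.466
Denominator = 1×99.9 + 0.021×21.4 + 0.12×95.7 = 111.8
Vm = 61.2 · log₁₀(0.06676) = 61.2 × (-1.1755) = -71.94 mV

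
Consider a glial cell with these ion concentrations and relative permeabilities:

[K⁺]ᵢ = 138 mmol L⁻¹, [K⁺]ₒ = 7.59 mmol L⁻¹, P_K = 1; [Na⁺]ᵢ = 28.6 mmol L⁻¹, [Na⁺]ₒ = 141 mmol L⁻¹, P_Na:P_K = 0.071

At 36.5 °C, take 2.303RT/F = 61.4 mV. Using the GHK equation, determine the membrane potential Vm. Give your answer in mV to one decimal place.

-55.3 mV

Vm = 61.4 · log₁₀[(Σ P·[cation]ₒ + Σ P·[anion]ᵢ) / (Σ P·[cation]ᵢ + Σ P·[anion]ₒ)]
Numerator = 1×7.59 + 0.071×141 = 17.6
Denominator = 1×138 + 0.071×28.6 = 140
Vm = 61.4 · log₁₀(0.12569) = 61.4 × (-0.9007) = -55.30 mV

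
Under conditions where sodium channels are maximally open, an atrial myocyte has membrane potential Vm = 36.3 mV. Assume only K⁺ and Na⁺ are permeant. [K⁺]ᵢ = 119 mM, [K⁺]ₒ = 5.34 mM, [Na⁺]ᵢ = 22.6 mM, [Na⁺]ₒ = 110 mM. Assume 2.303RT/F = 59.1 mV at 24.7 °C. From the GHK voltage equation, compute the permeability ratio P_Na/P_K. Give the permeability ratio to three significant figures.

Let α = P_Na/P_K. GHK: Vm = 59.1·log₁₀[(Kₒ + α·Naₒ)/(Kᵢ + α·Naᵢ)].
10^(Vm/59.1) = 10^(36.3/59.1) = 4.1135
So 4.1135·(Kᵢ + α·Naᵢ) = Kₒ + α·Naₒ → α = (4.1135·119.0 − 5.34) / (110.0 − 4.1135·22.6)
α = (489.5 − 5.34) / (110.0 − 92.97) = 484.2/17.03 = 28.42

28.4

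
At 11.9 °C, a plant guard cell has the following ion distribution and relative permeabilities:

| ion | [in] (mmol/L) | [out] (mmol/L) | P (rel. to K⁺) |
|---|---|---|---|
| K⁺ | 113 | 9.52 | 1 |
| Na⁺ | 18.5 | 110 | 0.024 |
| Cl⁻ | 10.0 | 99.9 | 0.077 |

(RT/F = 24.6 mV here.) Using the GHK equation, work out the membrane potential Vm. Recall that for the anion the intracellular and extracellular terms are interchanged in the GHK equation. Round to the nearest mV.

-55 mV

Vm = 24.6 · ln[(Σ P·[cation]ₒ + Σ P·[anion]ᵢ) / (Σ P·[cation]ᵢ + Σ P·[anion]ₒ)]
Numerator = 1×9.52 + 0.024×110 + 0.077×10.0 = 12.93
Denominator = 1×113 + 0.024×18.5 + 0.077×99.9 = 121.1
Vm = 24.6 · ln(0.10674) = 24.6 × (-2.2374) = -55.04 mV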